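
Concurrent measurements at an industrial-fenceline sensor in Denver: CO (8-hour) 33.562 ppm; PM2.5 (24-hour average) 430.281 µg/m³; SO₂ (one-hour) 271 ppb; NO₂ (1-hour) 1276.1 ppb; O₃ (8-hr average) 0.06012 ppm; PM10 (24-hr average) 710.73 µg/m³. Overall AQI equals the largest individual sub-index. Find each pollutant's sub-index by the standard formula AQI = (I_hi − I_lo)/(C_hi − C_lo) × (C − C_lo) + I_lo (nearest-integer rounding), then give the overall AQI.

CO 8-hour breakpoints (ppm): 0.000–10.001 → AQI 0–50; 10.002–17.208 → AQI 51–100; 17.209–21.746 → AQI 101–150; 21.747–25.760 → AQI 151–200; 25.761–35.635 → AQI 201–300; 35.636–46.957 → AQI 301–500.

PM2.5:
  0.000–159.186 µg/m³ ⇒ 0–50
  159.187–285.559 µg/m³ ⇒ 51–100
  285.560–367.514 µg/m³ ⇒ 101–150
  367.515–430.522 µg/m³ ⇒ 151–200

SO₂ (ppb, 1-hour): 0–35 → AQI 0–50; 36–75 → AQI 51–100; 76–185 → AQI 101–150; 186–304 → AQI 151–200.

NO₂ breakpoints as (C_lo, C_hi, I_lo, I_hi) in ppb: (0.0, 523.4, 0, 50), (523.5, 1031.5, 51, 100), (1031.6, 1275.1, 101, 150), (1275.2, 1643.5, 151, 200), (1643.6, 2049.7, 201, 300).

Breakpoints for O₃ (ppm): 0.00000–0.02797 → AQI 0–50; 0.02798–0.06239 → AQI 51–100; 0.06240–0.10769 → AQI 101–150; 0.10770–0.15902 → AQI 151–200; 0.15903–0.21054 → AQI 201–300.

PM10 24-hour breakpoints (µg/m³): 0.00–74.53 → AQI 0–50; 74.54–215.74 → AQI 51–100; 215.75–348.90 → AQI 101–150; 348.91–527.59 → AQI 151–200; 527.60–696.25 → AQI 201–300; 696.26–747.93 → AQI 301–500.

CO: row 25.761–35.635 (AQI 201–300). (300−201)·(33.562−25.761)/(35.635−25.761) + 201 = 99·7.801/9.874 + 201 ≈ 279.22 → 279.
PM2.5: 430.281 lies in 367.515–430.522, so I_lo=151, I_hi=200, C_lo=367.515, C_hi=430.522.
(200−151)/(430.522−367.515) × (430.281−367.515) + 151 = 49/63.007 × 62.766 + 151 ≈ 199.81 → 200.
SO₂ 271: bracket 186–304 → index 151–200; slope 49/118, offset 85.
AQI = 151 + 49/118·85 ≈ 186.30 ⇒ 186.
NO₂: row 1275.2–1643.5 (AQI 151–200). (200−151)·(1276.1−1275.2)/(1643.5−1275.2) + 151 = 49·0.9/368.3 + 151 ≈ 151.12 → 151.
O₃: row 0.02798–0.06239 (AQI 51–100). (100−51)·(0.06012−0.02798)/(0.06239−0.02798) + 51 = 49·0.03214/0.03441 + 51 ≈ 96.77 → 97.
PM10: 710.73 ∈ [696.26, 747.93] ↔ index [301, 500].
301 + (710.73−696.26)·(500−301)/(747.93−696.26) = 301 + 14.47·199/51.67 ≈ 356.73, so AQI = 357.
Sub-indices: CO→279, PM2.5→200, SO₂→186, NO₂→151, O₃→97, PM10→357. Overall AQI = max = 357; dominant pollutant is PM10.

357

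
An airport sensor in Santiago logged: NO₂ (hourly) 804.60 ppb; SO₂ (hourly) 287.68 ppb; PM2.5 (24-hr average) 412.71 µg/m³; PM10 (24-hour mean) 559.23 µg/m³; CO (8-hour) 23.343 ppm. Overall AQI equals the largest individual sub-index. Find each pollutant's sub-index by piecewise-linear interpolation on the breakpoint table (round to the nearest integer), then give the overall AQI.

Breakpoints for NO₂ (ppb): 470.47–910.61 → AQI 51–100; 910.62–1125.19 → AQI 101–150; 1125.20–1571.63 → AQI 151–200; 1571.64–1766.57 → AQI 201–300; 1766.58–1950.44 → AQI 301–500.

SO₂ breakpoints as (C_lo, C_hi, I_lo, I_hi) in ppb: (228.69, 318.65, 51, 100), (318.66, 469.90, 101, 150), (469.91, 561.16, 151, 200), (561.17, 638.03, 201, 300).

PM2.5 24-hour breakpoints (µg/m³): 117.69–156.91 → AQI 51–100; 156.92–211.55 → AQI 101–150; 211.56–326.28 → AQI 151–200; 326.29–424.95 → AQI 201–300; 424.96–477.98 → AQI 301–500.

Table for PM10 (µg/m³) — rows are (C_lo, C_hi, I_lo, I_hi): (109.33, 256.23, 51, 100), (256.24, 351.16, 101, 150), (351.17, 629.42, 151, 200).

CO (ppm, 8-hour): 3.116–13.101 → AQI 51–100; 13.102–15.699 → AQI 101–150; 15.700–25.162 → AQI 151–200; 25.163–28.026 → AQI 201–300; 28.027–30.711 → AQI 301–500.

NO₂: row 470.47–910.61 (AQI 51–100). (100−51)·(804.60−470.47)/(910.61−470.47) + 51 = 49·334.13/440.14 + 51 ≈ 88.20 → 88.
SO₂: 287.68 lies in 228.69–318.65, so I_lo=51, I_hi=100, C_lo=228.69, C_hi=318.65.
(100−51)/(318.65−228.69) × (287.68−228.69) + 51 = 49/89.96 × 58.99 + 51 ≈ 83.13 → 83.
PM2.5: 412.71 lies in 326.29–424.95, so I_lo=201, I_hi=300, C_lo=326.29, C_hi=424.95.
(300−201)/(424.95−326.29) × (412.71−326.29) + 201 = 99/98.66 × 86.42 + 201 ≈ 287.72 → 288.
PM10: row 351.17–629.42 (AQI 151–200). (200−151)·(559.23−351.17)/(629.42−351.17) + 151 = 49·208.06/278.25 + 151 ≈ 187.64 → 188.
CO: 23.343 lies in 15.700–25.162, so I_lo=151, I_hi=200, C_lo=15.700, C_hi=25.162.
(200−151)/(25.162−15.700) × (23.343−15.700) + 151 = 49/9.462 × 7.643 + 151 ≈ 190.58 → 191.
Sub-indices: NO₂→88, SO₂→83, PM2.5→288, PM10→188, CO→191. Overall AQI = max = 288; dominant pollutant is PM2.5.

288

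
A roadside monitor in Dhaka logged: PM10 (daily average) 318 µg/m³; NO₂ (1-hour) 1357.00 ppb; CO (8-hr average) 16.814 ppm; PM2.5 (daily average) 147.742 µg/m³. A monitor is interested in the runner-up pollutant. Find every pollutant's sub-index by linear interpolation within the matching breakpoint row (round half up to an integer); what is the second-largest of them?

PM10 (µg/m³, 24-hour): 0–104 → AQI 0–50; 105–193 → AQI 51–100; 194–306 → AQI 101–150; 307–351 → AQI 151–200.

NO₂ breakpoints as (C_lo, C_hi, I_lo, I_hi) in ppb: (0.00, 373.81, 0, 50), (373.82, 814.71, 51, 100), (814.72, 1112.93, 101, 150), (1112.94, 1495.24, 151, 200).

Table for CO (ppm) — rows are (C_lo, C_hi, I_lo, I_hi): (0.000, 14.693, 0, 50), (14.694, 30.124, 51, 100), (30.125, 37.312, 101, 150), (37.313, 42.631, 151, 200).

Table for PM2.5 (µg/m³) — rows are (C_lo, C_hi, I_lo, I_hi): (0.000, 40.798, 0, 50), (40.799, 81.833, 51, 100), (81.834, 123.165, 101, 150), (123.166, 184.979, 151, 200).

170

PM10: 318 lies in 307–351, so I_lo=151, I_hi=200, C_lo=307, C_hi=351.
(200−151)/(351−307) × (318−307) + 151 = 49/44 × 11 + 151 ≈ 163.25 → 163.
NO₂: 1357.00 ∈ [1112.94, 1495.24] ↔ index [151, 200].
151 + (1357.00−1112.94)·(200−151)/(1495.24−1112.94) = 151 + 244.06·49/382.30 ≈ 182.28, so AQI = 182.
CO: 16.814 lies in 14.694–30.124, so I_lo=51, I_hi=100, C_lo=14.694, C_hi=30.124.
(100−51)/(30.124−14.694) × (16.814−14.694) + 51 = 49/15.430 × 2.120 + 51 ≈ 57.73 → 58.
PM2.5 147.742: bracket 123.166–184.979 → index 151–200; slope 49/61.813, offset 24.576.
AQI = 151 + 49/61.813·24.576 ≈ 170.48 ⇒ 170.
Sub-indices: PM10→163, NO₂→182, CO→58, PM2.5→170. Ranked high→low: 182, 170, 163, 58. Second-highest sub-index = 170.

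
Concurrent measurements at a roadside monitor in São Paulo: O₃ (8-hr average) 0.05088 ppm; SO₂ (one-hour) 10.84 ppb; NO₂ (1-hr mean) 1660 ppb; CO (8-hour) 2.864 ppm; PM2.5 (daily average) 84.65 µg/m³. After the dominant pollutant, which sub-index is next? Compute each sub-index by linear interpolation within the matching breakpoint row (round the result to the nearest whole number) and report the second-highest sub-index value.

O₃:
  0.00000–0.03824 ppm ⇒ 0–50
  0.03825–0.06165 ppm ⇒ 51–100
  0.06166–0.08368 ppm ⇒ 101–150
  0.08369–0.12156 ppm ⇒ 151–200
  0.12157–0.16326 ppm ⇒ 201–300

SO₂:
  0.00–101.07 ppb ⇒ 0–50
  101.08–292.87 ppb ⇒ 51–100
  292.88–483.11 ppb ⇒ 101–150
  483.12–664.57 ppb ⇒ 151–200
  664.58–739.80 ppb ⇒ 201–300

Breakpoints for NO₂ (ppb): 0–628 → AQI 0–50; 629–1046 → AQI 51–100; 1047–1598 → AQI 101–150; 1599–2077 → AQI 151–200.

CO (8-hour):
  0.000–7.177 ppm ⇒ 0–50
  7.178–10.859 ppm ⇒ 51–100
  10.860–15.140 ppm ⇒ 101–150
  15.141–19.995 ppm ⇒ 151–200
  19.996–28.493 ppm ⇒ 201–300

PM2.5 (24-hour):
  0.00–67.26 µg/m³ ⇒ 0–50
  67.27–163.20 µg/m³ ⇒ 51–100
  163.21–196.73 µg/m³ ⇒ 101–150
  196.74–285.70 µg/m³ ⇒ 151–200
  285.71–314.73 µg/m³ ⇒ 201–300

77

O₃ 0.05088: bracket 0.03825–0.06165 → index 51–100; slope 49/0.02340, offset 0.01263.
AQI = 51 + 49/0.02340·0.01263 ≈ 77.45 ⇒ 77.
SO₂: 10.84 ∈ [0.00, 101.07] ↔ index [0, 50].
0 + (10.84−0.00)·(50−0)/(101.07−0.00) = 0 + 10.84·50/101.07 ≈ 5.36, so AQI = 5.
NO₂ 1660: bracket 1599–2077 → index 151–200; slope 49/478, offset 61.
AQI = 151 + 49/478·61 ≈ 157.25 ⇒ 157.
CO 2.864: bracket 0.000–7.177 → index 0–50; slope 50/7.177, offset 2.864.
AQI = 0 + 50/7.177·2.864 ≈ 19.95 ⇒ 20.
PM2.5: row 67.27–163.20 (AQI 51–100). (100−51)·(84.65−67.27)/(163.20−67.27) + 51 = 49·17.38/95.93 + 51 ≈ 59.88 → 60.
Sub-indices: O₃→77, SO₂→5, NO₂→157, CO→20, PM2.5→60. Ranked high→low: 157, 77, 60, 20, 5. Second-highest sub-index = 77.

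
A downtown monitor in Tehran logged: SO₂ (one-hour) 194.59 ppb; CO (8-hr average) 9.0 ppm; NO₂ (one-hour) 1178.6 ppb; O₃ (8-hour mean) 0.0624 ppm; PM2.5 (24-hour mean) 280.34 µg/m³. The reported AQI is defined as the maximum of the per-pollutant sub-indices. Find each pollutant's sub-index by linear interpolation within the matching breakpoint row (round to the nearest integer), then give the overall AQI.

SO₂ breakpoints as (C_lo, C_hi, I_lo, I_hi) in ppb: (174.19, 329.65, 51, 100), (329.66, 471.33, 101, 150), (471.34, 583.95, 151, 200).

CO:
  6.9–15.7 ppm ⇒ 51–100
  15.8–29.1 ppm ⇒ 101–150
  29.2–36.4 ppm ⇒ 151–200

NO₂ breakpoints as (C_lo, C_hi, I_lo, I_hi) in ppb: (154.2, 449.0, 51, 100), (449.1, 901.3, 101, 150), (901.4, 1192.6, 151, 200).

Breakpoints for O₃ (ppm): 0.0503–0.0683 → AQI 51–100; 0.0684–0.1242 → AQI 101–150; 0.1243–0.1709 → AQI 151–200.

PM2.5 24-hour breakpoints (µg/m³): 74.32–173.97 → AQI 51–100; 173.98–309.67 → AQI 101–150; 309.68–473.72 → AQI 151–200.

198

SO₂: 194.59 lies in 174.19–329.65, so I_lo=51, I_hi=100, C_lo=174.19, C_hi=329.65.
(100−51)/(329.65−174.19) × (194.59−174.19) + 51 = 49/155.46 × 20.40 + 51 ≈ 57.43 → 57.
CO: row 6.9–15.7 (AQI 51–100). (100−51)·(9.0−6.9)/(15.7−6.9) + 51 = 49·2.1/8.8 + 51 ≈ 62.69 → 63.
NO₂: row 901.4–1192.6 (AQI 151–200). (200−151)·(1178.6−901.4)/(1192.6−901.4) + 151 = 49·277.2/291.2 + 151 ≈ 197.64 → 198.
O₃ 0.0624: bracket 0.0503–0.0683 → index 51–100; slope 49/0.0180, offset 0.0121.
AQI = 51 + 49/0.0180·0.0121 ≈ 83.94 ⇒ 84.
PM2.5 280.34: bracket 173.98–309.67 → index 101–150; slope 49/135.69, offset 106.36.
AQI = 101 + 49/135.69·106.36 ≈ 139.41 ⇒ 139.
Sub-indices: SO₂→57, CO→63, NO₂→198, O₃→84, PM2.5→139. Overall AQI = max = 198; dominant pollutant is NO₂.
AQI 198: Unhealthy.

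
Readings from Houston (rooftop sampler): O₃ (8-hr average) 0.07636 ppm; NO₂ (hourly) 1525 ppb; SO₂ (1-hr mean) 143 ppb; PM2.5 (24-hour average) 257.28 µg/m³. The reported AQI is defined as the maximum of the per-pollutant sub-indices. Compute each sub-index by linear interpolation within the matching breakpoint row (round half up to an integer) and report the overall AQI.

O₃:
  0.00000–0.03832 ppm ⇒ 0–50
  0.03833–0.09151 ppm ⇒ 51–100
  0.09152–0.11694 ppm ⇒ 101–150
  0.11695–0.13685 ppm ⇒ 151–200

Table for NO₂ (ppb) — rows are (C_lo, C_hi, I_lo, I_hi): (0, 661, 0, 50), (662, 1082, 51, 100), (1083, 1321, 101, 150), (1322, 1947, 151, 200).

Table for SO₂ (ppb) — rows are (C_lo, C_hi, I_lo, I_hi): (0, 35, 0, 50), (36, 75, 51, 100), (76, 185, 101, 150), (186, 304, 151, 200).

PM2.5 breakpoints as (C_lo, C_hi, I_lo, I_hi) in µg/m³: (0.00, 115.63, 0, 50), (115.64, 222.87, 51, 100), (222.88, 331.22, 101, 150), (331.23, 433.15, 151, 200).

167

O₃: 0.07636 ∈ [0.03833, 0.09151] ↔ index [51, 100].
51 + (0.07636−0.03833)·(100−51)/(0.09151−0.03833) = 51 + 0.03803·49/0.05318 ≈ 86.04, so AQI = 86.
NO₂: 1525 lies in 1322–1947, so I_lo=151, I_hi=200, C_lo=1322, C_hi=1947.
(200−151)/(1947−1322) × (1525−1322) + 151 = 49/625 × 203 + 151 ≈ 166.92 → 167.
SO₂ 143: bracket 76–185 → index 101–150; slope 49/109, offset 67.
AQI = 101 + 49/109·67 ≈ 131.12 ⇒ 131.
PM2.5: row 222.88–331.22 (AQI 101–150). (150−101)·(257.28−222.88)/(331.22−222.88) + 101 = 49·34.40/108.34 + 101 ≈ 116.56 → 117.
Sub-indices: O₃→86, NO₂→167, SO₂→131, PM2.5→117. Overall AQI = max = 167; dominant pollutant is NO₂.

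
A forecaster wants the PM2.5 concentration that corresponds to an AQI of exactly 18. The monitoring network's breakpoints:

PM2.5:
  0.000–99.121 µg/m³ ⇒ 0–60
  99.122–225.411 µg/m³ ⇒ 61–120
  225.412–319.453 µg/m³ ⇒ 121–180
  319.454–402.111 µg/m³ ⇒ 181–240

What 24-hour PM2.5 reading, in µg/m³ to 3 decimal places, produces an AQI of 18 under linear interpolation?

29.736

AQI 18 lies in the 0–60 band, which corresponds to 0.000–99.121 µg/m³.
C = 0.000 + (18−0)×(99.121−0.000)/(60−0) = 0.000 + 18×99.121/60 ≈ 29.73630 µg/m³ → 29.736 µg/m³ to 3 dp.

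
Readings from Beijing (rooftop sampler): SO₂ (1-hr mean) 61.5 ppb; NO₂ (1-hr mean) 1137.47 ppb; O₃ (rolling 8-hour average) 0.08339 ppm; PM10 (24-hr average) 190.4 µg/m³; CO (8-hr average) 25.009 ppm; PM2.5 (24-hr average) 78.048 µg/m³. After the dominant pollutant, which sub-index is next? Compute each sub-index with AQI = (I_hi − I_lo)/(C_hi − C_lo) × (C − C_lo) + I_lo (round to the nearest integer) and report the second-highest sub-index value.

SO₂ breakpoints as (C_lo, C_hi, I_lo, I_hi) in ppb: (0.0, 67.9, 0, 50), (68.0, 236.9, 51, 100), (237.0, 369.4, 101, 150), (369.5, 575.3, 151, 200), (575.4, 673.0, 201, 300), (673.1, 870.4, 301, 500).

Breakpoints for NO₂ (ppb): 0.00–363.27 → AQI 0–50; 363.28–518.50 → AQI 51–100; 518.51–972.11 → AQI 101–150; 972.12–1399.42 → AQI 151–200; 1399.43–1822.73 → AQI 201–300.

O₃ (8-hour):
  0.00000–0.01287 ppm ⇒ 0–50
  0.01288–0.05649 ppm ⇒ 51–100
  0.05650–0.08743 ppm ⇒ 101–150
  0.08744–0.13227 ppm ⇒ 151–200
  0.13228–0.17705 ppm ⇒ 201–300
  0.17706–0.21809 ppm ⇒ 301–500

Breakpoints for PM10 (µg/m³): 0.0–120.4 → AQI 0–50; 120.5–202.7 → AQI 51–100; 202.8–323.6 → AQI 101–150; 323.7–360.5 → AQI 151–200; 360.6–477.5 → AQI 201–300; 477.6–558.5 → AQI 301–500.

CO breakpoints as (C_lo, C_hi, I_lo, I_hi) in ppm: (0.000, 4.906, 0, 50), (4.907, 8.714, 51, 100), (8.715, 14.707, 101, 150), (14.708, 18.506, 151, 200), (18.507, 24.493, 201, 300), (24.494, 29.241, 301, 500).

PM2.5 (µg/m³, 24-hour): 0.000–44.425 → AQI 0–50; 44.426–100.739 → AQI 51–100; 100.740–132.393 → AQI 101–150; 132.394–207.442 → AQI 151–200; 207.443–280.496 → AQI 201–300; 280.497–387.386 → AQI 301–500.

170

SO₂: row 0.0–67.9 (AQI 0–50). (50−0)·(61.5−0.0)/(67.9−0.0) + 0 = 50·61.5/67.9 + 0 ≈ 45.29 → 45.
NO₂: 1137.47 lies in 972.12–1399.42, so I_lo=151, I_hi=200, C_lo=972.12, C_hi=1399.42.
(200−151)/(1399.42−972.12) × (1137.47−972.12) + 151 = 49/427.30 × 165.35 + 151 ≈ 169.96 → 170.
O₃: 0.08339 ∈ [0.05650, 0.08743] ↔ index [101, 150].
101 + (0.08339−0.05650)·(150−101)/(0.08743−0.05650) = 101 + 0.02689·49/0.03093 ≈ 143.60, so AQI = 144.
PM10 190.4: bracket 120.5–202.7 → index 51–100; slope 49/82.2, offset 69.9.
AQI = 51 + 49/82.2·69.9 ≈ 92.67 ⇒ 93.
CO 25.009: bracket 24.494–29.241 → index 301–500; slope 199/4.747, offset 0.515.
AQI = 301 + 199/4.747·0.515 ≈ 322.59 ⇒ 323.
PM2.5: 78.048 ∈ [44.426, 100.739] ↔ index [51, 100].
51 + (78.048−44.426)·(100−51)/(100.739−44.426) = 51 + 33.622·49/56.313 ≈ 80.26, so AQI = 80.
Sub-indices: SO₂→45, NO₂→170, O₃→144, PM10→93, CO→323, PM2.5→80. Ranked high→low: 323, 170, 144, 93, 80, 45. Second-highest sub-index = 170.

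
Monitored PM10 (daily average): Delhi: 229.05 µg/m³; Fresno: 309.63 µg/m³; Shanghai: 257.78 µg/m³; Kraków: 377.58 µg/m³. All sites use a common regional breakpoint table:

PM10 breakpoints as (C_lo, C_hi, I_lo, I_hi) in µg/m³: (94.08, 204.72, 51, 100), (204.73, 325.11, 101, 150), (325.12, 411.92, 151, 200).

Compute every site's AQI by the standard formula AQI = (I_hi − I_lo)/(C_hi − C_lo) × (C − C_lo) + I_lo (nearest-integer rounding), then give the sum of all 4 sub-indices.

Delhi: row 204.73–325.11 (AQI 101–150). (150−101)·(229.05−204.73)/(325.11−204.73) + 101 = 49·24.32/120.38 + 101 ≈ 110.90 → 111.
Fresno 309.63: bracket 204.73–325.11 → index 101–150; slope 49/120.38, offset 104.90.
AQI = 101 + 49/120.38·104.90 ≈ 143.70 ⇒ 144.
Shanghai: row 204.73–325.11 (AQI 101–150). (150−101)·(257.78−204.73)/(325.11−204.73) + 101 = 49·53.05/120.38 + 101 ≈ 122.59 → 123.
Kraków: row 325.12–411.92 (AQI 151–200). (200−151)·(377.58−325.12)/(411.92−325.12) + 151 = 49·52.46/86.80 + 151 ≈ 180.61 → 181.
AQIs: Delhi=111, Fresno=144, Shanghai=123, Kraków=181. Sum = 111 + 144 + 123 + 181 = 559.

559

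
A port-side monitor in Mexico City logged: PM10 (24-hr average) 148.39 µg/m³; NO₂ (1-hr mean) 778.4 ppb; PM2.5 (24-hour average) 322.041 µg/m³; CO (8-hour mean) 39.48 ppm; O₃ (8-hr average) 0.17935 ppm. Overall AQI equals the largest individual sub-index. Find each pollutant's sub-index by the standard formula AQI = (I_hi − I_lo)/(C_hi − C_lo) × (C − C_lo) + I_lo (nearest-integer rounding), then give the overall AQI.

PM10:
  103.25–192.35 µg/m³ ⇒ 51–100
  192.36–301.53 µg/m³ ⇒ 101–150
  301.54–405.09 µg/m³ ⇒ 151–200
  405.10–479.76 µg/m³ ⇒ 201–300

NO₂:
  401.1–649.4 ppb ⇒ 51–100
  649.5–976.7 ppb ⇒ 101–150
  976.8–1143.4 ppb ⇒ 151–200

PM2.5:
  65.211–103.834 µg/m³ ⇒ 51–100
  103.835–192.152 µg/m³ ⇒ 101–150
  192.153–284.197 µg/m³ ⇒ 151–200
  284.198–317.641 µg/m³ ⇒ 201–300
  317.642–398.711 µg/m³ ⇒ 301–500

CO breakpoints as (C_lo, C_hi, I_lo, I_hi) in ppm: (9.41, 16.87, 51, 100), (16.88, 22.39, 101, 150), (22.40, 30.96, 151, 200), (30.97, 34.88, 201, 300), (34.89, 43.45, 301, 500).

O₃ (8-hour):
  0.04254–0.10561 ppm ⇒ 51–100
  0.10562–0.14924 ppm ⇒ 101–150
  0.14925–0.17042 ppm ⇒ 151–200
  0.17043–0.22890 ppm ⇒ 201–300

PM10: 148.39 lies in 103.25–192.35, so I_lo=51, I_hi=100, C_lo=103.25, C_hi=192.35.
(100−51)/(192.35−103.25) × (148.39−103.25) + 51 = 49/89.10 × 45.14 + 51 ≈ 75.82 → 76.
NO₂ 778.4: bracket 649.5–976.7 → index 101–150; slope 49/327.2, offset 128.9.
AQI = 101 + 49/327.2·128.9 ≈ 120.30 ⇒ 120.
PM2.5: 322.041 ∈ [317.642, 398.711] ↔ index [301, 500].
301 + (322.041−317.642)·(500−301)/(398.711−317.642) = 301 + 4.399·199/81.069 ≈ 311.80, so AQI = 312.
CO 39.48: bracket 34.89–43.45 → index 301–500; slope 199/8.56, offset 4.59.
AQI = 301 + 199/8.56·4.59 ≈ 407.71 ⇒ 408.
O₃: 0.17935 lies in 0.17043–0.22890, so I_lo=201, I_hi=300, C_lo=0.17043, C_hi=0.22890.
(300−201)/(0.22890−0.17043) × (0.17935−0.17043) + 201 = 99/0.05847 × 0.00892 + 201 ≈ 216.10 → 216.
Sub-indices: PM10→76, NO₂→120, PM2.5→312, CO→408, O₃→216. Overall AQI = max = 408; dominant pollutant is CO.
AQI 408: Hazardous.

408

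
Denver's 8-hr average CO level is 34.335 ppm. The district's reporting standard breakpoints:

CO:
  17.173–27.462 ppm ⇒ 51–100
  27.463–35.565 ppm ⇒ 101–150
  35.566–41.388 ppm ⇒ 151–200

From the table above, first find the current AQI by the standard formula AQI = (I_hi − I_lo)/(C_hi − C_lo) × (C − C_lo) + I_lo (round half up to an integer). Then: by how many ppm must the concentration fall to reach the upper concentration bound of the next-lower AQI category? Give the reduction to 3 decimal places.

CO 34.335: bracket 27.463–35.565 → index 101–150; slope 49/8.102, offset 6.872.
AQI = 101 + 49/8.102·6.872 ≈ 142.56 ⇒ 143.
Current AQI 143 is in the Unhealthy for Sensitive Groups range (101–150). The next-lower category tops out at AQI 100, whose upper concentration bound is 27.462 ppm.
Reduction needed = 34.335 − 27.462 = 6.873 ppm.

6.873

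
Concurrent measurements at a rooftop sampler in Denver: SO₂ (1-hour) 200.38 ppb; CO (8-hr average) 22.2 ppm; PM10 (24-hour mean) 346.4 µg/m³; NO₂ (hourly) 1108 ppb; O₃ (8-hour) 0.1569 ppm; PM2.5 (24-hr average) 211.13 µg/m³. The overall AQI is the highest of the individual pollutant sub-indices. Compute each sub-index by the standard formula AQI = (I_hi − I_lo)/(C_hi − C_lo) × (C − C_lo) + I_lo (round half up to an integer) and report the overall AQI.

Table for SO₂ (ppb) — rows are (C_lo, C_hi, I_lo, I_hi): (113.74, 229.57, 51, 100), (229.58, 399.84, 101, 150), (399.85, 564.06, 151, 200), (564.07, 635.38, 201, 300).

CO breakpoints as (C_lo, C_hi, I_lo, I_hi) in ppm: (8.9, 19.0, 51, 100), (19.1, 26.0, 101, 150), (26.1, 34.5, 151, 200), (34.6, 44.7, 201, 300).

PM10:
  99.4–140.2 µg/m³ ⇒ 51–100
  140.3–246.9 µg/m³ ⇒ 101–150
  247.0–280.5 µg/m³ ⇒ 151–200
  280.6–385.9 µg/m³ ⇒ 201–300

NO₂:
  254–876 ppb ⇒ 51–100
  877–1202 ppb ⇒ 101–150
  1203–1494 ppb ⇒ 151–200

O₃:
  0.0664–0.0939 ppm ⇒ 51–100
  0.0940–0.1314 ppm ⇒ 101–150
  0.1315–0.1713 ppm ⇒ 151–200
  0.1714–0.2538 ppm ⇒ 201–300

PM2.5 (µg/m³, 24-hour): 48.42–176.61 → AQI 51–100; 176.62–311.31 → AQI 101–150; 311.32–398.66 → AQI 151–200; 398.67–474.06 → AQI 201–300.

263

SO₂: 200.38 ∈ [113.74, 229.57] ↔ index [51, 100].
51 + (200.38−113.74)·(100−51)/(229.57−113.74) = 51 + 86.64·49/115.83 ≈ 87.65, so AQI = 88.
CO: row 19.1–26.0 (AQI 101–150). (150−101)·(22.2−19.1)/(26.0−19.1) + 101 = 49·3.1/6.9 + 101 ≈ 123.01 → 123.
PM10: 346.4 ∈ [280.6, 385.9] ↔ index [201, 300].
201 + (346.4−280.6)·(300−201)/(385.9−280.6) = 201 + 65.8·99/105.3 ≈ 262.86, so AQI = 263.
NO₂: 1108 lies in 877–1202, so I_lo=101, I_hi=150, C_lo=877, C_hi=1202.
(150−101)/(1202−877) × (1108−877) + 101 = 49/325 × 231 + 101 ≈ 135.83 → 136.
O₃: 0.1569 ∈ [0.1315, 0.1713] ↔ index [151, 200].
151 + (0.1569−0.1315)·(200−151)/(0.1713−0.1315) = 151 + 0.0254·49/0.0398 ≈ 182.27, so AQI = 182.
PM2.5: 211.13 lies in 176.62–311.31, so I_lo=101, I_hi=150, C_lo=176.62, C_hi=311.31.
(150−101)/(311.31−176.62) × (211.13−176.62) + 101 = 49/134.69 × 34.51 + 101 ≈ 113.55 → 114.
Sub-indices: SO₂→88, CO→123, PM10→263, NO₂→136, O₃→182, PM2.5→114. Overall AQI = max = 263; dominant pollutant is PM10.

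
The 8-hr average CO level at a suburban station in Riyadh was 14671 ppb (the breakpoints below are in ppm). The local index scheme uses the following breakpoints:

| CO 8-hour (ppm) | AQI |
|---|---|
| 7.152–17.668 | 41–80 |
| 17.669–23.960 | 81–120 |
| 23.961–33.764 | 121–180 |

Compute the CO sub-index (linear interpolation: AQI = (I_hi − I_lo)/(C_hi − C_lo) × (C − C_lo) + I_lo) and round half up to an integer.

Convert: 14671 ppb = 14.671 ppm.
CO: 14.671 lies in 7.152–17.668, so I_lo=41, I_hi=80, C_lo=7.152, C_hi=17.668.
(80−41)/(17.668−7.152) × (14.671−7.152) + 41 = 39/10.516 × 7.519 + 41 ≈ 68.89 → 69.

69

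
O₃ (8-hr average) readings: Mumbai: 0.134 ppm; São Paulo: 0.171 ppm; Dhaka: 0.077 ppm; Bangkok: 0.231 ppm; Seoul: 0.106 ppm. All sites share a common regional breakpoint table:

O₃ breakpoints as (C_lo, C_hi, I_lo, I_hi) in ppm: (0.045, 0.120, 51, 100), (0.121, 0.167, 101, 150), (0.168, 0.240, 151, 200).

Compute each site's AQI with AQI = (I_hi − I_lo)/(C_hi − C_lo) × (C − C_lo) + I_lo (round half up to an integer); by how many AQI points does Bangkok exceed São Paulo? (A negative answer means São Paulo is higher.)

Mumbai: row 0.121–0.167 (AQI 101–150). (150−101)·(0.134−0.121)/(0.167−0.121) + 101 = 49·0.013/0.046 + 101 ≈ 114.85 → 115.
São Paulo: 0.171 lies in 0.168–0.240, so I_lo=151, I_hi=200, C_lo=0.168, C_hi=0.240.
(200−151)/(0.240−0.168) × (0.171−0.168) + 151 = 49/0.072 × 0.003 + 151 ≈ 153.04 → 153.
Dhaka: 0.077 ∈ [0.045, 0.120] ↔ index [51, 100].
51 + (0.077−0.045)·(100−51)/(0.120−0.045) = 51 + 0.032·49/0.075 ≈ 71.91, so AQI = 72.
Bangkok 0.231: bracket 0.168–0.240 → index 151–200; slope 49/0.072, offset 0.063.
AQI = 151 + 49/0.072·0.063 ≈ 193.88 ⇒ 194.
Seoul: row 0.045–0.120 (AQI 51–100). (100−51)·(0.106−0.045)/(0.120−0.045) + 51 = 49·0.061/0.075 + 51 ≈ 90.85 → 91.
AQIs: Mumbai=115, São Paulo=153, Dhaka=72, Bangkok=194, Seoul=91. Bangkok (194) − São Paulo (153) = 41.

41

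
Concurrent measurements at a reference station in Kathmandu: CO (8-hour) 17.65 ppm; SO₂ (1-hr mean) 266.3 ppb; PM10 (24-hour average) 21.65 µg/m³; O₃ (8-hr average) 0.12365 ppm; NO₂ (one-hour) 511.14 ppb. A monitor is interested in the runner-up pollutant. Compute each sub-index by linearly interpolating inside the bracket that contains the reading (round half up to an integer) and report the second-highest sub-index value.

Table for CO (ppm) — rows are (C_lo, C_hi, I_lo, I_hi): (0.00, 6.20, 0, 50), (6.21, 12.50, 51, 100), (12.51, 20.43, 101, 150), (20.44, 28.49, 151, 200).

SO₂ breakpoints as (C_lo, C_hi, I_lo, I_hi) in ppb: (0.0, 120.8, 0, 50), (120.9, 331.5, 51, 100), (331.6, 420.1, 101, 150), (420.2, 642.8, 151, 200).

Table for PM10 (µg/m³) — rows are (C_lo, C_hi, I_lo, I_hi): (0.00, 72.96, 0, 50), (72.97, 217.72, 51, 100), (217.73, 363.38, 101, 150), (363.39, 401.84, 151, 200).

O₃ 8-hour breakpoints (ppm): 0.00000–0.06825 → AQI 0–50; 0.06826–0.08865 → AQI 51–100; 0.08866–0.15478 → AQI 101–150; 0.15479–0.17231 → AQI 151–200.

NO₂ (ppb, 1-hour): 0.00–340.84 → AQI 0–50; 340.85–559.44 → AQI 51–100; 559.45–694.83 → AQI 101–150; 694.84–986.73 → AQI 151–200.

127

CO: 17.65 ∈ [12.51, 20.43] ↔ index [101, 150].
101 + (17.65−12.51)·(150−101)/(20.43−12.51) = 101 + 5.14·49/7.92 ≈ 132.80, so AQI = 133.
SO₂: 266.3 lies in 120.9–331.5, so I_lo=51, I_hi=100, C_lo=120.9, C_hi=331.5.
(100−51)/(331.5−120.9) × (266.3−120.9) + 51 = 49/210.6 × 145.4 + 51 ≈ 84.83 → 85.
PM10: 21.65 ∈ [0.00, 72.96] ↔ index [0, 50].
0 + (21.65−0.00)·(50−0)/(72.96−0.00) = 0 + 21.65·50/72.96 ≈ 14.84, so AQI = 15.
O₃ 0.12365: bracket 0.08866–0.15478 → index 101–150; slope 49/0.06612, offset 0.03499.
AQI = 101 + 49/0.06612·0.03499 ≈ 126.93 ⇒ 127.
NO₂: 511.14 ∈ [340.85, 559.44] ↔ index [51, 100].
51 + (511.14−340.85)·(100−51)/(559.44−340.85) = 51 + 170.29·49/218.59 ≈ 89.17, so AQI = 89.
Sub-indices: CO→133, SO₂→85, PM10→15, O₃→127, NO₂→89. Ranked high→low: 133, 127, 89, 85, 15. Second-highest sub-index = 127.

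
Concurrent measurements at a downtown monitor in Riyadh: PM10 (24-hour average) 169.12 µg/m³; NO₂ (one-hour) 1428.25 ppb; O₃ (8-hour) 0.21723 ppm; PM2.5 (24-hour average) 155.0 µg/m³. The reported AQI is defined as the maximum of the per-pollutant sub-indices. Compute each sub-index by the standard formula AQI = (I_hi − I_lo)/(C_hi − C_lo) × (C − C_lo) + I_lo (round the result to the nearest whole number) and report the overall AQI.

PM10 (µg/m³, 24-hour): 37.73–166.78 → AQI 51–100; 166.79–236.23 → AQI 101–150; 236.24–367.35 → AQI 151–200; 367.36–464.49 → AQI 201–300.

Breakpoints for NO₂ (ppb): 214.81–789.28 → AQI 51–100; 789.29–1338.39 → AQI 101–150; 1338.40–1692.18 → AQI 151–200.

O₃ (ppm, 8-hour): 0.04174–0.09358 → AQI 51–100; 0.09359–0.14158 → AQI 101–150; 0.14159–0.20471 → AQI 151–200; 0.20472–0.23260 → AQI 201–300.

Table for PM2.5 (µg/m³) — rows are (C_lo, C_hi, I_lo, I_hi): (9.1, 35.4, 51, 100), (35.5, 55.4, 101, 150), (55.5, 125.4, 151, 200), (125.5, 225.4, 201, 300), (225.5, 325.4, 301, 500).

PM10: row 166.79–236.23 (AQI 101–150). (150−101)·(169.12−166.79)/(236.23−166.79) + 101 = 49·2.33/69.44 + 101 ≈ 102.64 → 103.
NO₂: row 1338.40–1692.18 (AQI 151–200). (200−151)·(1428.25−1338.40)/(1692.18−1338.40) + 151 = 49·89.85/353.78 + 151 ≈ 163.44 → 163.
O₃: row 0.20472–0.23260 (AQI 201–300). (300−201)·(0.21723−0.20472)/(0.23260−0.20472) + 201 = 99·0.01251/0.02788 + 201 ≈ 245.42 → 245.
PM2.5: row 125.5–225.4 (AQI 201–300). (300−201)·(155.0−125.5)/(225.4−125.5) + 201 = 99·29.5/99.9 + 201 ≈ 230.23 → 230.
Sub-indices: PM10→103, NO₂→163, O₃→245, PM2.5→230. Overall AQI = max = 245; dominant pollutant is O₃.

245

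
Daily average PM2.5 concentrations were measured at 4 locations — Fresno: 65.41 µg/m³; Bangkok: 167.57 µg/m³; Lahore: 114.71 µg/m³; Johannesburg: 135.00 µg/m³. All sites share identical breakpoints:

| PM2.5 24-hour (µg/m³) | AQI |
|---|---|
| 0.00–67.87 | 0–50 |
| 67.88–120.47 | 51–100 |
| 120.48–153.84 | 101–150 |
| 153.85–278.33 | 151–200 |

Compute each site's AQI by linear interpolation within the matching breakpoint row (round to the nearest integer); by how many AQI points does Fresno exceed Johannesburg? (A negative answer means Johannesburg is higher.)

-74

Fresno: 65.41 ∈ [0.00, 67.87] ↔ index [0, 50].
0 + (65.41−0.00)·(50−0)/(67.87−0.00) = 0 + 65.41·50/67.87 ≈ 48.19, so AQI = 48.
Bangkok: 167.57 lies in 153.85–278.33, so I_lo=151, I_hi=200, C_lo=153.85, C_hi=278.33.
(200−151)/(278.33−153.85) × (167.57−153.85) + 151 = 49/124.48 × 13.72 + 151 ≈ 156.40 → 156.
Lahore: 114.71 lies in 67.88–120.47, so I_lo=51, I_hi=100, C_lo=67.88, C_hi=120.47.
(100−51)/(120.47−67.88) × (114.71−67.88) + 51 = 49/52.59 × 46.83 + 51 ≈ 94.63 → 95.
Johannesburg: row 120.48–153.84 (AQI 101–150). (150−101)·(135.00−120.48)/(153.84−120.48) + 101 = 49·14.52/33.36 + 101 ≈ 122.33 → 122.
AQIs: Fresno=48, Bangkok=156, Lahore=95, Johannesburg=122. Fresno (48) − Johannesburg (122) = -74.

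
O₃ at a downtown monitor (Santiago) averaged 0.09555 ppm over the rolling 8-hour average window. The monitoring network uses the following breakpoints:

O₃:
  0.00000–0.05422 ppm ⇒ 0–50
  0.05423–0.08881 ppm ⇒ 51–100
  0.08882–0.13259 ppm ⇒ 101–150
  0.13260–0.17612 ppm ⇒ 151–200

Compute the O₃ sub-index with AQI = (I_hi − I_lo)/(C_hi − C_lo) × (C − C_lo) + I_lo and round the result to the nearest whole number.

O₃: 0.09555 lies in 0.08882–0.13259, so I_lo=101, I_hi=150, C_lo=0.08882, C_hi=0.13259.
(150−101)/(0.13259−0.08882) × (0.09555−0.08882) + 101 = 49/0.04377 × 0.00673 + 101 ≈ 108.53 → 109.

109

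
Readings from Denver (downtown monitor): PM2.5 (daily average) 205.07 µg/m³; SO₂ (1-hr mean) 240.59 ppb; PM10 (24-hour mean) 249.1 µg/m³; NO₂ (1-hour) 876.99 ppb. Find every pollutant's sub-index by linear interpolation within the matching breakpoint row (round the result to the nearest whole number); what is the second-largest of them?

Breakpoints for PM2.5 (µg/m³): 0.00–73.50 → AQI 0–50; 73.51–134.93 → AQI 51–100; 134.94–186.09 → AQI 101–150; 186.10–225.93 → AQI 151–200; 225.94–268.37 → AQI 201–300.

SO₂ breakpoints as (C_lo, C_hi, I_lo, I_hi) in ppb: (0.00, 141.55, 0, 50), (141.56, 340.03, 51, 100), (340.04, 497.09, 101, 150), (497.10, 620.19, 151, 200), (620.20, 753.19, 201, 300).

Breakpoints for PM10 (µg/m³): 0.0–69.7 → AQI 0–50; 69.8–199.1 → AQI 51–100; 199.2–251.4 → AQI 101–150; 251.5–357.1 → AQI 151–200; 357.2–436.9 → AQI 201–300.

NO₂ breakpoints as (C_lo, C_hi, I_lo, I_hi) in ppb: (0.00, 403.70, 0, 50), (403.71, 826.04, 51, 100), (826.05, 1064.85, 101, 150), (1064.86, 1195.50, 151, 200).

148

PM2.5: 205.07 ∈ [186.10, 225.93] ↔ index [151, 200].
151 + (205.07−186.10)·(200−151)/(225.93−186.10) = 151 + 18.97·49/39.83 ≈ 174.34, so AQI = 174.
SO₂: 240.59 ∈ [141.56, 340.03] ↔ index [51, 100].
51 + (240.59−141.56)·(100−51)/(340.03−141.56) = 51 + 99.03·49/198.47 ≈ 75.45, so AQI = 75.
PM10: 249.1 ∈ [199.2, 251.4] ↔ index [101, 150].
101 + (249.1−199.2)·(150−101)/(251.4−199.2) = 101 + 49.9·49/52.2 ≈ 147.84, so AQI = 148.
NO₂ 876.99: bracket 826.05–1064.85 → index 101–150; slope 49/238.80, offset 50.94.
AQI = 101 + 49/238.80·50.94 ≈ 111.45 ⇒ 111.
Sub-indices: PM2.5→174, SO₂→75, PM10→148, NO₂→111. Ranked high→low: 174, 148, 111, 75. Second-highest sub-index = 148.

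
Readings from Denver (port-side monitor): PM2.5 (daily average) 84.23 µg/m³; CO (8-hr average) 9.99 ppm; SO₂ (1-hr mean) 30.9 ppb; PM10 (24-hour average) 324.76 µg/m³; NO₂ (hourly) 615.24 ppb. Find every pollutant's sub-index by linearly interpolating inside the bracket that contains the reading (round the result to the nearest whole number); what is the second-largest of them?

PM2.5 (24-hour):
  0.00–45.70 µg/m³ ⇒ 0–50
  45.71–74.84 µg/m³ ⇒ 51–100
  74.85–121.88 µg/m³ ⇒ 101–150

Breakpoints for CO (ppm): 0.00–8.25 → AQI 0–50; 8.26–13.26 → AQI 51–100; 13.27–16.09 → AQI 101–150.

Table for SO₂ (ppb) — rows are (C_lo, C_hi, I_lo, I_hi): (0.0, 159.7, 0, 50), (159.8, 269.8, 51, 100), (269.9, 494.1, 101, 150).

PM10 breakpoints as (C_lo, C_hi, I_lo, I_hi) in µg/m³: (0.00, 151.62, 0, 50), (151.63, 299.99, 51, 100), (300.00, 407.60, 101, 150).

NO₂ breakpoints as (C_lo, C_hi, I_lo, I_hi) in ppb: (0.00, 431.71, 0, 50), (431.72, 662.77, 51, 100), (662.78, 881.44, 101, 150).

111

PM2.5: 84.23 lies in 74.85–121.88, so I_lo=101, I_hi=150, C_lo=74.85, C_hi=121.88.
(150−101)/(121.88−74.85) × (84.23−74.85) + 101 = 49/47.03 × 9.38 + 101 ≈ 110.77 → 111.
CO: row 8.26–13.26 (AQI 51–100). (100−51)·(9.99−8.26)/(13.26−8.26) + 51 = 49·1.73/5.00 + 51 ≈ 67.95 → 68.
SO₂: 30.9 lies in 0.0–159.7, so I_lo=0, I_hi=50, C_lo=0.0, C_hi=159.7.
(50−0)/(159.7−0.0) × (30.9−0.0) + 0 = 50/159.7 × 30.9 + 0 ≈ 9.67 → 10.
PM10: row 300.00–407.60 (AQI 101–150). (150−101)·(324.76−300.00)/(407.60−300.00) + 101 = 49·24.76/107.60 + 101 ≈ 112.28 → 112.
NO₂: row 431.72–662.77 (AQI 51–100). (100−51)·(615.24−431.72)/(662.77−431.72) + 51 = 49·183.52/231.05 + 51 ≈ 89.92 → 90.
Sub-indices: PM2.5→111, CO→68, SO₂→10, PM10→112, NO₂→90. Ranked high→low: 112, 111, 90, 68, 10. Second-highest sub-index = 111.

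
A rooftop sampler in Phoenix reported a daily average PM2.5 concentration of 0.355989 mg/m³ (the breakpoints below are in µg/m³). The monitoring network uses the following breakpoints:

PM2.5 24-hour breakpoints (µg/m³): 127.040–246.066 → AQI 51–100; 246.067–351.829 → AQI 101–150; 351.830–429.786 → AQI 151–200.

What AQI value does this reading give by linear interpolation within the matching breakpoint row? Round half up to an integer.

Convert: 0.355989 mg/m³ = 355.989 µg/m³.
PM2.5: 355.989 lies in 351.830–429.786, so I_lo=151, I_hi=200, C_lo=351.830, C_hi=429.786.
(200−151)/(429.786−351.830) × (355.989−351.830) + 151 = 49/77.956 × 4.159 + 151 ≈ 153.61 → 154.

154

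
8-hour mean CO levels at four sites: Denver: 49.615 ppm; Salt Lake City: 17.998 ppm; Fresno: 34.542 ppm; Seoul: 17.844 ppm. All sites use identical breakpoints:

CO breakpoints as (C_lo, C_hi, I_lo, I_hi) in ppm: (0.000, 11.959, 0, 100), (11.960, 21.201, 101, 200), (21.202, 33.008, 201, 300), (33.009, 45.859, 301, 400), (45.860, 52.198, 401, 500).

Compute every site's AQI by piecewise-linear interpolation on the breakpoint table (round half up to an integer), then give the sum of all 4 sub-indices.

Denver: row 45.860–52.198 (AQI 401–500). (500−401)·(49.615−45.860)/(52.198−45.860) + 401 = 99·3.755/6.338 + 401 ≈ 459.65 → 460.
Salt Lake City 17.998: bracket 11.960–21.201 → index 101–200; slope 99/9.241, offset 6.038.
AQI = 101 + 99/9.241·6.038 ≈ 165.69 ⇒ 166.
Fresno: 34.542 lies in 33.009–45.859, so I_lo=301, I_hi=400, C_lo=33.009, C_hi=45.859.
(400−301)/(45.859−33.009) × (34.542−33.009) + 301 = 99/12.850 × 1.533 + 301 ≈ 312.81 → 313.
Seoul: row 11.960–21.201 (AQI 101–200). (200−101)·(17.844−11.960)/(21.201−11.960) + 101 = 99·5.884/9.241 + 101 ≈ 164.04 → 164.
AQIs: Denver=460, Salt Lake City=166, Fresno=313, Seoul=164. Sum = 460 + 166 + 313 + 164 = 1103.

1103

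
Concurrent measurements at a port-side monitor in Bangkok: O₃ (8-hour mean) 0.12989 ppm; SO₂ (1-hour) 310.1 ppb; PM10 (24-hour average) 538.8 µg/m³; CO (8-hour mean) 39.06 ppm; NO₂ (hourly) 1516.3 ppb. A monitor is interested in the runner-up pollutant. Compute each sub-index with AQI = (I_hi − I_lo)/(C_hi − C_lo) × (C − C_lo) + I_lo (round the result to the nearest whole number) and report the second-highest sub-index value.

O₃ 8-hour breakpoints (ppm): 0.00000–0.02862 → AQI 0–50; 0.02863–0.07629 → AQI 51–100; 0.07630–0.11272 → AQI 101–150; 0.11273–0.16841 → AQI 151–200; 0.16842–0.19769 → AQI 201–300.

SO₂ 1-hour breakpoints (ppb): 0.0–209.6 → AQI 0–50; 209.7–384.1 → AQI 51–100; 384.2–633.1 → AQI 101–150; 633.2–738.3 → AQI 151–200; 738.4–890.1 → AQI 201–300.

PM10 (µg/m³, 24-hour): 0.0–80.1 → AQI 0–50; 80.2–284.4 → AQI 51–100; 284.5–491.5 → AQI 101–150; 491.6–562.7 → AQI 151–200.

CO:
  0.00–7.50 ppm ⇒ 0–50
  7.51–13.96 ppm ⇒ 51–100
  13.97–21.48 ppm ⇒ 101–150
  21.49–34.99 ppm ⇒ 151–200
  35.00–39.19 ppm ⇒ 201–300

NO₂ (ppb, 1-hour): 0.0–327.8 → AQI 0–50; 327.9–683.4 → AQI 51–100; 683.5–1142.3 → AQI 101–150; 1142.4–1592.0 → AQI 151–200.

O₃: 0.12989 lies in 0.11273–0.16841, so I_lo=151, I_hi=200, C_lo=0.11273, C_hi=0.16841.
(200−151)/(0.16841−0.11273) × (0.12989−0.11273) + 151 = 49/0.05568 × 0.01716 + 151 ≈ 166.10 → 166.
SO₂: 310.1 lies in 209.7–384.1, so I_lo=51, I_hi=100, C_lo=209.7, C_hi=384.1.
(100−51)/(384.1−209.7) × (310.1−209.7) + 51 = 49/174.4 × 100.4 + 51 ≈ 79.21 → 79.
PM10: 538.8 ∈ [491.6, 562.7] ↔ index [151, 200].
151 + (538.8−491.6)·(200−151)/(562.7−491.6) = 151 + 47.2·49/71.1 ≈ 183.53, so AQI = 184.
CO: 39.06 lies in 35.00–39.19, so I_lo=201, I_hi=300, C_lo=35.00, C_hi=39.19.
(300−201)/(39.19−35.00) × (39.06−35.00) + 201 = 99/4.19 × 4.06 + 201 ≈ 296.93 → 297.
NO₂: 1516.3 ∈ [1142.4, 1592.0] ↔ index [151, 200].
151 + (1516.3−1142.4)·(200−151)/(1592.0−1142.4) = 151 + 373.9·49/449.6 ≈ 191.75, so AQI = 192.
Sub-indices: O₃→166, SO₂→79, PM10→184, CO→297, NO₂→192. Ranked high→low: 297, 192, 184, 166, 79. Second-highest sub-index = 192.

192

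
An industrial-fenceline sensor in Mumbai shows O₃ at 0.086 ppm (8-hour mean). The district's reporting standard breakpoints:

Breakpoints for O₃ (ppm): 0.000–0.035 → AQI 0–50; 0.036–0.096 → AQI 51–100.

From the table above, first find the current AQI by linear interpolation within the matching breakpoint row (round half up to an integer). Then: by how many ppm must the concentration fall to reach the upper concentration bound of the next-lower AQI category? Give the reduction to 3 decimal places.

0.051

O₃: row 0.036–0.096 (AQI 51–100). (100−51)·(0.086−0.036)/(0.096−0.036) + 51 = 49·0.050/0.060 + 51 ≈ 91.83 → 92.
Current AQI 92 is in the Moderate range (51–100). The next-lower category tops out at AQI 50, whose upper concentration bound is 0.035 ppm.
Reduction needed = 0.086 − 0.035 = 0.051 ppm.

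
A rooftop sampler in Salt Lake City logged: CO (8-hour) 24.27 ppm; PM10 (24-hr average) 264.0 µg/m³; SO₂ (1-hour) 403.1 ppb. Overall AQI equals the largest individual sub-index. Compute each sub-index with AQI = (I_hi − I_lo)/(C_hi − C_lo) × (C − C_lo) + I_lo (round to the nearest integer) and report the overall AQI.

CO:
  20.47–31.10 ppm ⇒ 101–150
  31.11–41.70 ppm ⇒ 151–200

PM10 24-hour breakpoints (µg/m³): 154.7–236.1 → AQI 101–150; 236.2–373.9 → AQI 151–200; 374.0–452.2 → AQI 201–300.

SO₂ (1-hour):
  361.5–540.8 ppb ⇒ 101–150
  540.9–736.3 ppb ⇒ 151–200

161

CO: row 20.47–31.10 (AQI 101–150). (150−101)·(24.27−20.47)/(31.10−20.47) + 101 = 49·3.80/10.63 + 101 ≈ 118.52 → 119.
PM10: 264.0 ∈ [236.2, 373.9] ↔ index [151, 200].
151 + (264.0−236.2)·(200−151)/(373.9−236.2) = 151 + 27.8·49/137.7 ≈ 160.89, so AQI = 161.
SO₂: 403.1 ∈ [361.5, 540.8] ↔ index [101, 150].
101 + (403.1−361.5)·(150−101)/(540.8−361.5) = 101 + 41.6·49/179.3 ≈ 112.37, so AQI = 112.
Sub-indices: CO→119, PM10→161, SO₂→112. Overall AQI = max = 161; dominant pollutant is PM10.
AQI 161: Unhealthy.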